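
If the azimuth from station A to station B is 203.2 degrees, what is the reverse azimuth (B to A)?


back azimuth = (203.2 + 180) mod 360 = 23.2 degrees

23.2 degrees


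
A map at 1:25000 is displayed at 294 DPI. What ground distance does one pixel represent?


pixel_cm = 2.54 / 294 ≈ 0.008639 cm
ground = pixel_cm * 25000 / 100 = 2.54 * 25000 / (294 * 100) = 63500 / 29400 ≈ 2.16 m

2.16 m


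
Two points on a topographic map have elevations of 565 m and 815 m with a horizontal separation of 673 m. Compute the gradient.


gradient = (815 - 565) / 673 = 250 / 673 = 0.3715

0.3715


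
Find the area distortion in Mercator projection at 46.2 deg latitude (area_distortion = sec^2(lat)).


area_distortion = 1/cos^2(46.2) = 2.087

2.087


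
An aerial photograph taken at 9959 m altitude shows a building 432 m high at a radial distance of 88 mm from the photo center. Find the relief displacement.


d = h * r / H = 432 * 88 / 9959 = 3.82 mm

3.82 mm


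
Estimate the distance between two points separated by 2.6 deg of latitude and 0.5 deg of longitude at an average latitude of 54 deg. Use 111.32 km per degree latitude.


dlat_km = 2.6 * 111.32 = 289.432
dlon_km = 0.5 * 111.32 * cos(54) ≈ 32.716
dist = sqrt(289.432^2 + 32.716^2) ≈ 291.3 km

291.3 km


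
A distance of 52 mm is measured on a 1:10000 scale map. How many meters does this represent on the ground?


ground = 52 mm * 10000 / 1000 = 520.0 m

520.0 m


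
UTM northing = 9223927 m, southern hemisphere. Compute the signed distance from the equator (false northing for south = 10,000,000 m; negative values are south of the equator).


For southern: actual = 9223927 - 10000000 = -776073 m

-776073 m


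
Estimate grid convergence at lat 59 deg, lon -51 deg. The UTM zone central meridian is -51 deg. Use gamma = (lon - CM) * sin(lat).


gamma = (-51 - -51) * sin(59) = 0 * 0.857167 = 0.0 degrees

0.0 degrees


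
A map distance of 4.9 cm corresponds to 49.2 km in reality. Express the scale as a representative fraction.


ground = 49.2 km = 4920000 cm; RF denominator = ground / map = 4920000 / 4.9 ≈ 1004082; RF = 1:1004082

1:1004082


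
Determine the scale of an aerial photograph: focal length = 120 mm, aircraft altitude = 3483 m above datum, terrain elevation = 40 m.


scale = f / (H - h) = 120 mm / 3443 m = 120 / 3443000 = 1:28692

1:28692


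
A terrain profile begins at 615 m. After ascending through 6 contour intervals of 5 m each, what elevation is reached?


elevation = 615 + 6 * 5 = 645 m

645 m


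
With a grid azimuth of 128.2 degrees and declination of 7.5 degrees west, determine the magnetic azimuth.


magnetic azimuth = grid azimuth - declination (east +ve)
mag_az = 128.2 - -7.5 = 135.7 degrees

135.7 degrees


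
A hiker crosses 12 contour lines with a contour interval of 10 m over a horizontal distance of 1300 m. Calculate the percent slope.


elevation change = 12 * 10 = 120 m
slope = 120 / 1300 * 100 = 9.2%

9.2%


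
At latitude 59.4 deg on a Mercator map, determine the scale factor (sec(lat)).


SF = 1 / cos(59.4) = 1 / 0.509041 = 1.964

1.964


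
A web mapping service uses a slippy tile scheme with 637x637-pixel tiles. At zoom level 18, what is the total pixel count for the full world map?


tiles per axis = 2^18 = 262144
total tiles = 262144^2 = 68719476736
pixels per axis = 262144 * 637 = 166985728
total pixels = 166985728^2 = 27884233355689984

27884233355689984 pixels


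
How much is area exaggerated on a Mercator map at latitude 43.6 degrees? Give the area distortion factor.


area_distortion = 1/cos^2(43.6) = 1.907

1.907


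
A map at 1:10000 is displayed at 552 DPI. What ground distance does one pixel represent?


pixel_cm = 2.54 / 552 ≈ 0.004601 cm
ground = pixel_cm * 10000 / 100 = 2.54 * 10000 / (552 * 100) = 25400 / 55200 ≈ 0.46 m

0.46 m


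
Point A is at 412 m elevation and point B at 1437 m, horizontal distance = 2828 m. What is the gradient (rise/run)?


gradient = (1437 - 412) / 2828 = 1025 / 2828 = 0.3624

0.3624


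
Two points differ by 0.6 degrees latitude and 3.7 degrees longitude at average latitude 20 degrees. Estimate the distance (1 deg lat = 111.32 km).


dlat_km = 0.6 * 111.32 = 66.792
dlon_km = 3.7 * 111.32 * cos(20) ≈ 387.044
dist = sqrt(66.792^2 + 387.044^2) ≈ 392.8 km

392.8 km


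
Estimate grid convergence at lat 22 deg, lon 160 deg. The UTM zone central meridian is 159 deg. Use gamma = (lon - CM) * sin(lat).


gamma = (160 - 159) * sin(22) = 1 * 0.374607 = 0.375 degrees

0.375 degrees


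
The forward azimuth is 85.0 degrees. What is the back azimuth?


back azimuth = (85.0 + 180) mod 360 = 265.0 degrees

265.0 degrees


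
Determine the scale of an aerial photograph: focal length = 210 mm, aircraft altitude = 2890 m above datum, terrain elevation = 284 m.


scale = f / (H - h) = 210 mm / 2606 m = 210 / 2606000 = 1:12410

1:12410


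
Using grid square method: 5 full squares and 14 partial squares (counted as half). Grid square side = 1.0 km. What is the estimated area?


effective squares = 5 + 14 * 0.5 = 12.0
area = 12.0 * 1.0 = 12.0 km^2

12.0 km^2


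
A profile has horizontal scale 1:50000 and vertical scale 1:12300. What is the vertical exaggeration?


VE = horizontal_scale / vertical_scale = 50000 / 12300 ≈ 4.1

4.1x


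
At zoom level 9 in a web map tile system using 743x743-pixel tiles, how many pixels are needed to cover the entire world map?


tiles per axis = 2^9 = 512
total tiles = 512^2 = 262144
pixels per axis = 512 * 743 = 380416
total pixels = 380416^2 = 144716333056

144716333056 pixels


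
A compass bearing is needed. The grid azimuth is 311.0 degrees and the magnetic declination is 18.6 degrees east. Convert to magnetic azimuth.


magnetic azimuth = grid azimuth - declination (east +ve)
mag_az = 311.0 - 18.6 = 292.4 degrees

292.4 degrees


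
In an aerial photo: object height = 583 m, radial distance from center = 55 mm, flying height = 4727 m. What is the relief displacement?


d = h * r / H = 583 * 55 / 4727 = 6.78 mm

6.78 mm


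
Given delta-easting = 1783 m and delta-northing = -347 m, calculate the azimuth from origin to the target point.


az = atan2(1783, -347) = 101.0 deg
adjusted to 0-360: 101.0 degrees

101.0 degrees


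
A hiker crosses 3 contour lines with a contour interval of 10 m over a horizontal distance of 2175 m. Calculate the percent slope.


elevation change = 3 * 10 = 30 m
slope = 30 / 2175 * 100 = 1.4%

1.4%


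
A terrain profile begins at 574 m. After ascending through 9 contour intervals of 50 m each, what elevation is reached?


elevation = 574 + 9 * 50 = 1024 m

1024 m


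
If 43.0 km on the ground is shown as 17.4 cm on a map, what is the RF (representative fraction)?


ground = 43.0 km = 4300000 cm; RF denominator = ground / map = 4300000 / 17.4 ≈ 247126; RF = 1:247126

1:247126


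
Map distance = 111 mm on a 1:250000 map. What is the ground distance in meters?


ground = 111 mm * 250000 / 1000 = 27750.0 m

27750.0 m


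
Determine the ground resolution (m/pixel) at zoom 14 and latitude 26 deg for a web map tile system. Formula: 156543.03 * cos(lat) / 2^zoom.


res = 156543.03 * cos(26) / 2^14 = 156543.03 * 0.89879405 / 16384 = 8.59 m/pixel

8.59 m/pixel


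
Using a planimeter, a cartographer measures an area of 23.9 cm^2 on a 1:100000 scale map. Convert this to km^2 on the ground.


ground_area = 23.9 * (100000/100)^2 = 23900000.0 m^2 = 23.9 km^2

23.9 km^2


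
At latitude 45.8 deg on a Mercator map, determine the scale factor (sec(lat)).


SF = 1 / cos(45.8) = 1 / 0.697165 = 1.434

1.434


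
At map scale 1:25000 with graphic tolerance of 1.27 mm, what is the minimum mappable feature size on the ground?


ground = 1.27 mm * 25000 / 1000 = 31.75 m

31.75 m


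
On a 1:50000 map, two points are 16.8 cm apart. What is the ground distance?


ground = 16.8 cm * 50000 / 100 = 8400.0 m = 8.4 km

8.4 km


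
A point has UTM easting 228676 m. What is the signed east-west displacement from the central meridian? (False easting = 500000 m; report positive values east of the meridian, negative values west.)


displacement = 228676 - 500000 = -271324 m

-271324 m


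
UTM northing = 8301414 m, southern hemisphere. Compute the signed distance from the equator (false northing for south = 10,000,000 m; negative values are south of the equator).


For southern: actual = 8301414 - 10000000 = -1698586 m

-1698586 m


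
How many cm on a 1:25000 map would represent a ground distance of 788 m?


map_cm = 788 * 100 / 25000 = 3.152 cm ≈ 3.15 cm

3.15 cm


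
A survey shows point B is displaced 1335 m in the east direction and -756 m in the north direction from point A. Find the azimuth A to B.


az = atan2(1335, -756) = 119.5 deg
adjusted to 0-360: 119.5 degrees

119.5 degrees


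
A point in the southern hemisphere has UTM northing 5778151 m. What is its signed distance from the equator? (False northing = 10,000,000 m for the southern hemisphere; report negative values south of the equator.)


For southern: actual = 5778151 - 10000000 = -4221849 m

-4221849 m


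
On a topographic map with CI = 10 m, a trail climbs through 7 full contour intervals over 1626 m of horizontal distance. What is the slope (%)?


elevation change = 7 * 10 = 70 m
slope = 70 / 1626 * 100 = 4.3%

4.3%


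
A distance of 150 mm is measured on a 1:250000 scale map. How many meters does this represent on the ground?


ground = 150 mm * 250000 / 1000 = 37500.0 m

37500.0 m


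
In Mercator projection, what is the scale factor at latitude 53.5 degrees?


SF = 1 / cos(53.5) = 1 / 0.594823 = 1.681

1.681


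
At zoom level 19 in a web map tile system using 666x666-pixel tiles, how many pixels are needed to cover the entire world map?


tiles per axis = 2^19 = 524288
total tiles = 524288^2 = 274877906944
pixels per axis = 524288 * 666 = 349175808
total pixels = 349175808^2 = 121923744892452864

121923744892452864 pixels


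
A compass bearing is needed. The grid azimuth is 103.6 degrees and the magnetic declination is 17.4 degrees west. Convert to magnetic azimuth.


magnetic azimuth = grid azimuth - declination (east +ve)
mag_az = 103.6 - -17.4 = 121.0 degrees

121.0 degrees


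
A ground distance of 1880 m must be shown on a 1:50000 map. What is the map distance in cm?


map_cm = 1880 * 100 / 50000 = 3.76 cm

3.76 cm


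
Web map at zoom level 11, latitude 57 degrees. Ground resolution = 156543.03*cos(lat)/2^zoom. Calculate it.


res = 156543.03 * cos(57) / 2^11 = 156543.03 * 0.54463904 / 2048 = 41.63 m/pixel

41.63 m/pixel


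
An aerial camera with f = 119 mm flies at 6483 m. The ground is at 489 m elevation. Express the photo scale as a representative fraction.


scale = f / (H - h) = 119 mm / 5994 m = 119 / 5994000 = 1:50370

1:50370


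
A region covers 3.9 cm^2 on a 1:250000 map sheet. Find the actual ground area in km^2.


ground_area = 3.9 * (250000/100)^2 = 24375000.0 m^2 = 24.375 km^2

24.375 km^2


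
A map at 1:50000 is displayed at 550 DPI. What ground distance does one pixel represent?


pixel_cm = 2.54 / 550 ≈ 0.004618 cm
ground = pixel_cm * 50000 / 100 = 2.54 * 50000 / (550 * 100) = 127000 / 55000 ≈ 2.31 m

2.31 m


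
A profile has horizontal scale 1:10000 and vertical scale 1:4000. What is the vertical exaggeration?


VE = horizontal_scale / vertical_scale = 10000 / 4000 = 2.5

2.5x


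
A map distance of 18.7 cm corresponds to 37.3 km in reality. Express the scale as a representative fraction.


ground = 37.3 km = 3730000 cm; RF denominator = ground / map = 3730000 / 18.7 ≈ 199465; RF = 1:199465

1:199465


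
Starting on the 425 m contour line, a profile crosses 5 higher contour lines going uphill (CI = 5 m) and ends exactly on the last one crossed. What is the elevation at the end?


elevation = 425 + 5 * 5 = 450 m

450 m


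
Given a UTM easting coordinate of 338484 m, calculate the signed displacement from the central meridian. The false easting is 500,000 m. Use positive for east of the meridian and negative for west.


displacement = 338484 - 500000 = -161516 m

-161516 m


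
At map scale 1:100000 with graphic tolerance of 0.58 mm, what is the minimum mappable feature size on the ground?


ground = 0.58 mm * 100000 / 1000 = 58.0 m

58.0 m


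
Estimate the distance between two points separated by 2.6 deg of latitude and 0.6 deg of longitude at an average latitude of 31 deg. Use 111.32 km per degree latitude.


dlat_km = 2.6 * 111.32 = 289.432
dlon_km = 0.6 * 111.32 * cos(31) ≈ 57.252
dist = sqrt(289.432^2 + 57.252^2) ≈ 295.0 km

295.0 km


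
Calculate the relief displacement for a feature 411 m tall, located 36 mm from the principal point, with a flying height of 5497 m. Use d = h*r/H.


d = h * r / H = 411 * 36 / 5497 = 2.69 mm

2.69 mm


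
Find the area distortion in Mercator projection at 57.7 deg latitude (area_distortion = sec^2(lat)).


area_distortion = 1/cos^2(57.7) = 3.502

3.502


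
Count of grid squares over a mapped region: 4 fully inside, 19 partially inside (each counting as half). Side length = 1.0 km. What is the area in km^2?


effective squares = 4 + 19 * 0.5 = 13.5
area = 13.5 * 1.0 = 13.5 km^2

13.5 km^2


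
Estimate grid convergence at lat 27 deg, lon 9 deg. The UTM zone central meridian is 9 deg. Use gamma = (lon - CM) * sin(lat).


gamma = (9 - 9) * sin(27) = 0 * 0.45399 = 0.0 degrees

0.0 degrees


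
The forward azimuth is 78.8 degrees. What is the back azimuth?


back azimuth = (78.8 + 180) mod 360 = 258.8 degrees

258.8 degrees


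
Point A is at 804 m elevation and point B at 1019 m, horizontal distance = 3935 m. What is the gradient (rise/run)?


gradient = (1019 - 804) / 3935 = 215 / 3935 = 0.0546

0.0546


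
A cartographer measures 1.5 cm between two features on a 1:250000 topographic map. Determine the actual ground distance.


ground = 1.5 cm * 250000 / 100 = 3750.0 m = 3.75 km

3.75 km


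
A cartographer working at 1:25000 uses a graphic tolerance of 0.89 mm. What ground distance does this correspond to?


ground = 0.89 mm * 25000 / 1000 = 22.25 m

22.25 m


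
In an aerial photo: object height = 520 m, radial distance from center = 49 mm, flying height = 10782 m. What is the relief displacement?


d = h * r / H = 520 * 49 / 10782 = 2.36 mm

2.36 mm


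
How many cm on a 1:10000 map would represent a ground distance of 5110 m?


map_cm = 5110 * 100 / 10000 = 51.1 cm

51.1 cm


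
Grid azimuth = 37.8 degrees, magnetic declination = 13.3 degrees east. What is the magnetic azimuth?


magnetic azimuth = grid azimuth - declination (east +ve)
mag_az = 37.8 - 13.3 = 24.5 degrees

24.5 degrees


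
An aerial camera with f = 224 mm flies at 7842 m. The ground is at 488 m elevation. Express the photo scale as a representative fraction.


scale = f / (H - h) = 224 mm / 7354 m = 224 / 7354000 = 1:32830

1:32830


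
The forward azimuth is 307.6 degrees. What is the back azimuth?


back azimuth = (307.6 + 180) mod 360 = 127.6 degrees

127.6 degrees


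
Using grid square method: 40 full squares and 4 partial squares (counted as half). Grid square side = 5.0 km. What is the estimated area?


effective squares = 40 + 4 * 0.5 = 42.0
area = 42.0 * 25.0 = 1050.0 km^2

1050.0 km^2


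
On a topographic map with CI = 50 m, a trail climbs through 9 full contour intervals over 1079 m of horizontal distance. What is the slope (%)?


elevation change = 9 * 50 = 450 m
slope = 450 / 1079 * 100 = 41.7%

41.7%


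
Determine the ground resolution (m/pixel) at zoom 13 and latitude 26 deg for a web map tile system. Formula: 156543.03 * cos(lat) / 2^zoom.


res = 156543.03 * cos(26) / 2^13 = 156543.03 * 0.89879405 / 8192 = 17.18 m/pixel

17.18 m/pixel


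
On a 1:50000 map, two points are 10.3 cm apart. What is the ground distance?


ground = 10.3 cm * 50000 / 100 = 5150.0 m = 5.15 km

5.15 km


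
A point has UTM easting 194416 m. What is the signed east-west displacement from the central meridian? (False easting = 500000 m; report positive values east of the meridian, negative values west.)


displacement = 194416 - 500000 = -305584 m

-305584 m


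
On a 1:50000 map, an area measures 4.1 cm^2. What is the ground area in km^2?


ground_area = 4.1 * (50000/100)^2 = 1025000.0 m^2 = 1.025 km^2

1.025 km^2


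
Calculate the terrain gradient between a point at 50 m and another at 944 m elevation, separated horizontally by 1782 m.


gradient = (944 - 50) / 1782 = 894 / 1782 = 0.5017

0.5017


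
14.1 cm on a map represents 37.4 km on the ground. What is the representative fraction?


ground = 37.4 km = 3740000 cm; RF denominator = ground / map = 3740000 / 14.1 ≈ 265248; RF = 1:265248

1:265248


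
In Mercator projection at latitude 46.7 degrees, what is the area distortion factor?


area_distortion = 1/cos^2(46.7) = 2.126

2.126


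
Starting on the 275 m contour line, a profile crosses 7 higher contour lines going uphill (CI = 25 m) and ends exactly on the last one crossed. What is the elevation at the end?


elevation = 275 + 7 * 25 = 450 m

450 m


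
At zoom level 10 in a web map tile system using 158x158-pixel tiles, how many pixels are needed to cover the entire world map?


tiles per axis = 2^10 = 1024
total tiles = 1024^2 = 1048576
pixels per axis = 1024 * 158 = 161792
total pixels = 161792^2 = 26176651264

26176651264 pixels


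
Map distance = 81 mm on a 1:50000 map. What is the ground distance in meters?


ground = 81 mm * 50000 / 1000 = 4050.0 m

4050.0 m


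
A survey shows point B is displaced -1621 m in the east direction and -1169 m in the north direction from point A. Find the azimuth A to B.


az = atan2(-1621, -1169) = -125.8 deg
adjusted to 0-360: 234.2 degrees

234.2 degrees


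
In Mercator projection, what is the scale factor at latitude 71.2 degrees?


SF = 1 / cos(71.2) = 1 / 0.322266 = 3.103

3.103


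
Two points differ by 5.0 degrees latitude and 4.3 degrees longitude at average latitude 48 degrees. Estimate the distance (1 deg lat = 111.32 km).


dlat_km = 5.0 * 111.32 = 556.6
dlon_km = 4.3 * 111.32 * cos(48) ≈ 320.297
dist = sqrt(556.6^2 + 320.297^2) ≈ 642.2 km

642.2 km


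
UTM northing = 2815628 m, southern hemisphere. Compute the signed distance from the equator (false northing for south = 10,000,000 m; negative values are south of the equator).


For southern: actual = 2815628 - 10000000 = -7184372 m

-7184372 m


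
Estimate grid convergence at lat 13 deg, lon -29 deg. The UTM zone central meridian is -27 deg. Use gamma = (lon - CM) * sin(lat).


gamma = (-29 - -27) * sin(13) = -2 * 0.224951 = -0.45 degrees

-0.45 degrees


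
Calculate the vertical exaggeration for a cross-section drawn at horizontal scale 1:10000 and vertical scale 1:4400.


VE = horizontal_scale / vertical_scale = 10000 / 4400 ≈ 2.3

2.3x


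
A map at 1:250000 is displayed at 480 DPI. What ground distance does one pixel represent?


pixel_cm = 2.54 / 480 ≈ 0.005292 cm
ground = pixel_cm * 250000 / 100 = 2.54 * 250000 / (480 * 100) = 635000 / 48000 ≈ 13.23 m

13.23 m


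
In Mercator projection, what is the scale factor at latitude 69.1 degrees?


SF = 1 / cos(69.1) = 1 / 0.356738 = 2.803

2.803


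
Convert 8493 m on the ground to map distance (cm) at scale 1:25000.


map_cm = 8493 * 100 / 25000 = 33.972 cm ≈ 33.97 cm

33.97 cm


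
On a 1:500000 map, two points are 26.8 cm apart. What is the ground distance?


ground = 26.8 cm * 500000 / 100 = 134000.0 m = 134.0 km

134.0 km


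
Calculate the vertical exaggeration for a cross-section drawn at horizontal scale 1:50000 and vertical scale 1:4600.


VE = horizontal_scale / vertical_scale = 50000 / 4600 ≈ 10.9

10.9x


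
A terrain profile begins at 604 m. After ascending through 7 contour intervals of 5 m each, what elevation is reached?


elevation = 604 + 7 * 5 = 639 m

639 m


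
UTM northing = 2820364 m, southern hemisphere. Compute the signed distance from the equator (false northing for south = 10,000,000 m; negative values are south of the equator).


For southern: actual = 2820364 - 10000000 = -7179636 m

-7179636 m


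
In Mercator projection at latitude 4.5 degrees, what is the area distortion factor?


area_distortion = 1/cos^2(4.5) = 1.006

1.006


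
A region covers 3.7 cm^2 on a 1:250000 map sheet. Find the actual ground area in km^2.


ground_area = 3.7 * (250000/100)^2 = 23125000.0 m^2 = 23.125 km^2

23.125 km^2


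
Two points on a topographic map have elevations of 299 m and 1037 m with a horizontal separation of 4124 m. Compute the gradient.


gradient = (1037 - 299) / 4124 = 738 / 4124 = 0.179

0.179


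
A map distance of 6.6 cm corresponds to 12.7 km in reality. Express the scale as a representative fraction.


ground = 12.7 km = 1270000 cm; RF denominator = ground / map = 1270000 / 6.6 ≈ 192424; RF = 1:192424

1:192424


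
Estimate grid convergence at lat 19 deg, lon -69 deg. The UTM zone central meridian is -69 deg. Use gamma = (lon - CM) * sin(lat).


gamma = (-69 - -69) * sin(19) = 0 * 0.325568 = 0.0 degrees

0.0 degrees


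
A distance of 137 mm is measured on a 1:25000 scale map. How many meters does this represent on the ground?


ground = 137 mm * 25000 / 1000 = 3425.0 m

3425.0 m


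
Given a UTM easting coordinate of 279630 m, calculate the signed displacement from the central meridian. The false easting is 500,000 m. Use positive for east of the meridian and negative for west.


displacement = 279630 - 500000 = -220370 m

-220370 m


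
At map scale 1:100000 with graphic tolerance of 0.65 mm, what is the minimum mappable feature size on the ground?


ground = 0.65 mm * 100000 / 1000 = 65.0 m

65.0 m


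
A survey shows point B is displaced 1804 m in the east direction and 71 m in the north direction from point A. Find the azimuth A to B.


az = atan2(1804, 71) = 87.7 deg
adjusted to 0-360: 87.7 degrees

87.7 degrees


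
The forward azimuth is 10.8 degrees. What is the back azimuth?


back azimuth = (10.8 + 180) mod 360 = 190.8 degrees

190.8 degrees


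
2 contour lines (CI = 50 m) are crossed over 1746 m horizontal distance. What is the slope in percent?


elevation change = 2 * 50 = 100 m
slope = 100 / 1746 * 100 = 5.7%

5.7%


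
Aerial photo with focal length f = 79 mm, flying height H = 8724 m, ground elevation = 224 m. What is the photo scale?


scale = f / (H - h) = 79 mm / 8500 m = 79 / 8500000 = 1:107595

1:107595


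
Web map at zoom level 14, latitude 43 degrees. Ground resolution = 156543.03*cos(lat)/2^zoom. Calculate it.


res = 156543.03 * cos(43) / 2^14 = 156543.03 * 0.7313537 / 16384 = 6.99 m/pixel

6.99 m/pixel


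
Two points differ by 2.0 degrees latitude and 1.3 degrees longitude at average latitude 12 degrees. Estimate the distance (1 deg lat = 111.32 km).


dlat_km = 2.0 * 111.32 = 222.64
dlon_km = 1.3 * 111.32 * cos(12) ≈ 141.554
dist = sqrt(222.64^2 + 141.554^2) ≈ 263.8 km

263.8 km


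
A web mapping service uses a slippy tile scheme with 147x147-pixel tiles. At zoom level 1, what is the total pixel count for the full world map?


tiles per axis = 2^1 = 2
total tiles = 2^2 = 4
pixels per axis = 2 * 147 = 294
total pixels = 294^2 = 86436

86436 pixels


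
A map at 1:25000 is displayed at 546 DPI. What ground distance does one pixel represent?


pixel_cm = 2.54 / 546 ≈ 0.004652 cm
ground = pixel_cm * 25000 / 100 = 2.54 * 25000 / (546 * 100) = 63500 / 54600 ≈ 1.16 m

1.16 m


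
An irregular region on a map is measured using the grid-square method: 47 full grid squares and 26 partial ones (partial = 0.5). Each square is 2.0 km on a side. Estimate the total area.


effective squares = 47 + 26 * 0.5 = 60.0
area = 60.0 * 4.0 = 240.0 km^2

240.0 km^2


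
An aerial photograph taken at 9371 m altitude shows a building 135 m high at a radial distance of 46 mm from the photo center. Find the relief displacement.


d = h * r / H = 135 * 46 / 9371 = 0.66 mm

0.66 mm


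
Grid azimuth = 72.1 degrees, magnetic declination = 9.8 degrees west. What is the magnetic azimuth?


magnetic azimuth = grid azimuth - declination (east +ve)
mag_az = 72.1 - -9.8 = 81.9 degrees

81.9 degrees


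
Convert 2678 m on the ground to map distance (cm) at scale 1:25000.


map_cm = 2678 * 100 / 25000 = 10.712 cm ≈ 10.71 cm

10.71 cm


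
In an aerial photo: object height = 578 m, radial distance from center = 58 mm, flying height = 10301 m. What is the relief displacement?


d = h * r / H = 578 * 58 / 10301 = 3.25 mm

3.25 mm


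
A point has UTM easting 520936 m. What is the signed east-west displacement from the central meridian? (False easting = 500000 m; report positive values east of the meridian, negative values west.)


displacement = 520936 - 500000 = 20936 m

20936 m


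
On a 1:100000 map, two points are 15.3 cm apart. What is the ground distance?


ground = 15.3 cm * 100000 / 100 = 15300.0 m = 15.3 km

15.3 km


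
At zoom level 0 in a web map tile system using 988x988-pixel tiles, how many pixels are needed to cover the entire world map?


tiles per axis = 2^0 = 1
total tiles = 1^2 = 1
pixels per axis = 1 * 988 = 988
total pixels = 988^2 = 976144

976144 pixels


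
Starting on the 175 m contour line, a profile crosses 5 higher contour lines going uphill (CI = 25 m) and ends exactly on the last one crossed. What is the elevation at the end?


elevation = 175 + 5 * 25 = 300 m

300 m


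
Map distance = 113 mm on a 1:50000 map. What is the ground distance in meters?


ground = 113 mm * 50000 / 1000 = 5650.0 m

5650.0 m


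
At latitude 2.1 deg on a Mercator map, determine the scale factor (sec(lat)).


SF = 1 / cos(2.1) = 1 / 0.999328 = 1.001

1.001


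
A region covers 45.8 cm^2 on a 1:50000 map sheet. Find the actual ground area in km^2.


ground_area = 45.8 * (50000/100)^2 = 11450000.0 m^2 = 11.45 km^2

11.45 km^2


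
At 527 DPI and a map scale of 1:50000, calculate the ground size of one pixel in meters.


pixel_cm = 2.54 / 527 ≈ 0.00482 cm
ground = pixel_cm * 50000 / 100 = 2.54 * 50000 / (527 * 100) = 127000 / 52700 ≈ 2.41 m

2.41 m


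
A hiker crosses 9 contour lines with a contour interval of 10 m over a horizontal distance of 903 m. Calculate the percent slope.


elevation change = 9 * 10 = 90 m
slope = 90 / 903 * 100 = 10.0%

10.0%


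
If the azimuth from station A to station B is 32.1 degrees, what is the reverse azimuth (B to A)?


back azimuth = (32.1 + 180) mod 360 = 212.1 degrees

212.1 degrees


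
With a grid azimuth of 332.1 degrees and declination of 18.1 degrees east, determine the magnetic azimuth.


magnetic azimuth = grid azimuth - declination (east +ve)
mag_az = 332.1 - 18.1 = 314.0 degrees

314.0 degrees


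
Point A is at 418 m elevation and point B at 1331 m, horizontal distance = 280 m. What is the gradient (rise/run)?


gradient = (1331 - 418) / 280 = 913 / 280 = 3.2607

3.2607


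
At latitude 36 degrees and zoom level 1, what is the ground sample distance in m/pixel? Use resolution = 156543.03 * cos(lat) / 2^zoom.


res = 156543.03 * cos(36) / 2^1 = 156543.03 * 0.80901699 / 2 = 63322.99 m/pixel

63322.99 m/pixel


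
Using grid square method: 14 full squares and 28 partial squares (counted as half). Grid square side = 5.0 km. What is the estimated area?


effective squares = 14 + 28 * 0.5 = 28.0
area = 28.0 * 25.0 = 700.0 km^2

700.0 km^2


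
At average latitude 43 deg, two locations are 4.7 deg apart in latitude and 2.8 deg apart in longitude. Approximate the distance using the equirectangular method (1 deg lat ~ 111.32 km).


dlat_km = 4.7 * 111.32 = 523.204
dlon_km = 2.8 * 111.32 * cos(43) ≈ 227.96
dist = sqrt(523.204^2 + 227.96^2) ≈ 570.7 km

570.7 km


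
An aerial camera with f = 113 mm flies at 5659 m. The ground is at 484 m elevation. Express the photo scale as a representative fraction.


scale = f / (H - h) = 113 mm / 5175 m = 113 / 5175000 = 1:45796

1:45796


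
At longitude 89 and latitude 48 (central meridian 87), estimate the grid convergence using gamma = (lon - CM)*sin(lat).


gamma = (89 - 87) * sin(48) = 2 * 0.743145 = 1.486 degrees

1.486 degrees


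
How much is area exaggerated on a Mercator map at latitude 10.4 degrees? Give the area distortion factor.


area_distortion = 1/cos^2(10.4) = 1.034

1.034


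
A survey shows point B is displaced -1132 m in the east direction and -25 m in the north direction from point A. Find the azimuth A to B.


az = atan2(-1132, -25) = -91.3 deg
adjusted to 0-360: 268.7 degrees

268.7 degrees


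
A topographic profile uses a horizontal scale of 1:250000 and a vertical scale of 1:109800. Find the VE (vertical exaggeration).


VE = horizontal_scale / vertical_scale = 250000 / 109800 ≈ 2.3

2.3x


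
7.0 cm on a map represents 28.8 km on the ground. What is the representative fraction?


ground = 28.8 km = 2880000 cm; RF denominator = ground / map = 2880000 / 7.0 ≈ 411429; RF = 1:411429

1:411429


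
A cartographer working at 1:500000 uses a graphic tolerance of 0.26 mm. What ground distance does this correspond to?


ground = 0.26 mm * 500000 / 1000 = 130.0 m

130.0 m


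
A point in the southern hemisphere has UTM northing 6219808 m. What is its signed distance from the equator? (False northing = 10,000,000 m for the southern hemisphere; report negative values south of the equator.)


For southern: actual = 6219808 - 10000000 = -3780192 m

-3780192 m


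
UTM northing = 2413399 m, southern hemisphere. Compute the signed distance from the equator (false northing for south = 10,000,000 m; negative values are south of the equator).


For southern: actual = 2413399 - 10000000 = -7586601 m

-7586601 m


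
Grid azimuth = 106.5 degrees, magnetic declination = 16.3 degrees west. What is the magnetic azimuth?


magnetic azimuth = grid azimuth - declination (east +ve)
mag_az = 106.5 - -16.3 = 122.8 degrees

122.8 degrees


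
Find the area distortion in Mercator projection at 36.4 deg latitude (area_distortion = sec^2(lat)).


area_distortion = 1/cos^2(36.4) = 1.544

1.544


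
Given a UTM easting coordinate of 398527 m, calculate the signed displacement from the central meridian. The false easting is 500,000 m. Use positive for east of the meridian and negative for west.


displacement = 398527 - 500000 = -101473 m

-101473 m


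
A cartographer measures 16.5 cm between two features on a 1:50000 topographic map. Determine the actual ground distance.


ground = 16.5 cm * 50000 / 100 = 8250.0 m = 8.25 km

8.25 km


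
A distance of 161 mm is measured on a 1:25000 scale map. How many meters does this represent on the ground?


ground = 161 mm * 25000 / 1000 = 4025.0 m

4025.0 m


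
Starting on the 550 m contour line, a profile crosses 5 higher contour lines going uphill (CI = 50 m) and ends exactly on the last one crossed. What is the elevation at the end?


elevation = 550 + 5 * 50 = 800 m

800 m


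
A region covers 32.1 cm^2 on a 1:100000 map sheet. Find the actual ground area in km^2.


ground_area = 32.1 * (100000/100)^2 = 32100000.0 m^2 = 32.1 km^2

32.1 km^2


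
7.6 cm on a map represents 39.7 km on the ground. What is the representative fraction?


ground = 39.7 km = 3970000 cm; RF denominator = ground / map = 3970000 / 7.6 ≈ 522368; RF = 1:522368

1:522368


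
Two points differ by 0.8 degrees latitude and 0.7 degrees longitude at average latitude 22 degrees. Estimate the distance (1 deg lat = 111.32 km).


dlat_km = 0.8 * 111.32 = 89.056
dlon_km = 0.7 * 111.32 * cos(22) ≈ 72.25
dist = sqrt(89.056^2 + 72.25^2) ≈ 114.7 km

114.7 km


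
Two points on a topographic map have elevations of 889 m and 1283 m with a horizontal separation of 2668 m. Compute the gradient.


gradient = (1283 - 889) / 2668 = 394 / 2668 = 0.1477

0.1477


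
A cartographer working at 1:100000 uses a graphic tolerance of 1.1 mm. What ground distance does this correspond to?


ground = 1.1 mm * 100000 / 1000 = 110.0 m

110.0 m


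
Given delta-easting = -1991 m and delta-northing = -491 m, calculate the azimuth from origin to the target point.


az = atan2(-1991, -491) = -103.9 deg
adjusted to 0-360: 256.1 degrees

256.1 degrees


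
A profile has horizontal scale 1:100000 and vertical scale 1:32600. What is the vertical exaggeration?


VE = horizontal_scale / vertical_scale = 100000 / 32600 ≈ 3.1

3.1x


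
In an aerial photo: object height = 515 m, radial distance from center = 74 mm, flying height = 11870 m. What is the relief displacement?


d = h * r / H = 515 * 74 / 11870 = 3.21 mm

3.21 mm


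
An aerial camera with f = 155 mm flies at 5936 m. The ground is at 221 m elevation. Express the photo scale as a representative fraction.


scale = f / (H - h) = 155 mm / 5715 m = 155 / 5715000 = 1:36871

1:36871


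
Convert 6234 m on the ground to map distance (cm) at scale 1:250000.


map_cm = 6234 * 100 / 250000 = 2.4936 cm ≈ 2.49 cm

2.49 cm


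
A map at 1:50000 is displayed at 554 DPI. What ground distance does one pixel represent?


pixel_cm = 2.54 / 554 ≈ 0.004585 cm
ground = pixel_cm * 50000 / 100 = 2.54 * 50000 / (554 * 100) = 127000 / 55400 ≈ 2.29 m

2.29 m


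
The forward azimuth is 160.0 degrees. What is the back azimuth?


back azimuth = (160.0 + 180) mod 360 = 340.0 degrees

340.0 degrees


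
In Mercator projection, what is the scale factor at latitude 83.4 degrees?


SF = 1 / cos(83.4) = 1 / 0.114937 = 8.7

8.7


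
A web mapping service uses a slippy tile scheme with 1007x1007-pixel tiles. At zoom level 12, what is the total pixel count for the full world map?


tiles per axis = 2^12 = 4096
total tiles = 4096^2 = 16777216
pixels per axis = 4096 * 1007 = 4124672
total pixels = 4124672^2 = 17012919107584

17012919107584 pixels


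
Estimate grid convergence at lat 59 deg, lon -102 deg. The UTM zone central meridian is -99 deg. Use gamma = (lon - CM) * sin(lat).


gamma = (-102 - -99) * sin(59) = -3 * 0.857167 = -2.572 degrees

-2.572 degrees


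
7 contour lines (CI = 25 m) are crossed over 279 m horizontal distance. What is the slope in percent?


elevation change = 7 * 25 = 175 m
slope = 175 / 279 * 100 = 62.7%

62.7%


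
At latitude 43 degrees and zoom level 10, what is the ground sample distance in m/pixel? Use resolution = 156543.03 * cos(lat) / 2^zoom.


res = 156543.03 * cos(43) / 2^10 = 156543.03 * 0.7313537 / 1024 = 111.81 m/pixel

111.81 m/pixel


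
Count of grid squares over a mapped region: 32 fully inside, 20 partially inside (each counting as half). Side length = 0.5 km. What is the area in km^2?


effective squares = 32 + 20 * 0.5 = 42.0
area = 42.0 * 0.25 = 10.5 km^2

10.5 km^2


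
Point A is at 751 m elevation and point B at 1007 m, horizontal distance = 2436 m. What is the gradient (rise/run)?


gradient = (1007 - 751) / 2436 = 256 / 2436 = 0.1051

0.1051


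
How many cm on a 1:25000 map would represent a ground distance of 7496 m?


map_cm = 7496 * 100 / 25000 = 29.984 cm ≈ 29.98 cm

29.98 cm


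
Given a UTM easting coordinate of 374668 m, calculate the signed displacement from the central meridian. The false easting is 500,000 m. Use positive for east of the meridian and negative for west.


displacement = 374668 - 500000 = -125332 m

-125332 m


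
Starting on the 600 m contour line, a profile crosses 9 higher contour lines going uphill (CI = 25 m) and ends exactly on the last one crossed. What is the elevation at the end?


elevation = 600 + 9 * 25 = 825 m

825 m


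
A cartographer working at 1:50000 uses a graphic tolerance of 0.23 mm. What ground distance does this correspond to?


ground = 0.23 mm * 50000 / 1000 = 11.5 m

11.5 m


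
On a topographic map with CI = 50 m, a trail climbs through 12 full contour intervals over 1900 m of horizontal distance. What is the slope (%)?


elevation change = 12 * 50 = 600 m
slope = 600 / 1900 * 100 = 31.6%

31.6%


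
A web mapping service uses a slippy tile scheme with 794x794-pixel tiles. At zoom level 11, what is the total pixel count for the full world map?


tiles per axis = 2^11 = 2048
total tiles = 2048^2 = 4194304
pixels per axis = 2048 * 794 = 1626112
total pixels = 1626112^2 = 2644240236544

2644240236544 pixels


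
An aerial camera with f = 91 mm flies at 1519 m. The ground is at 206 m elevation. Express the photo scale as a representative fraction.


scale = f / (H - h) = 91 mm / 1313 m = 91 / 1313000 = 1:14429

1:14429


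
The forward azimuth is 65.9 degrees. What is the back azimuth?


back azimuth = (65.9 + 180) mod 360 = 245.9 degrees

245.9 degrees


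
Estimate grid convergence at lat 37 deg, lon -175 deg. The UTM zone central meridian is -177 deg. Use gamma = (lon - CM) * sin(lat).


gamma = (-175 - -177) * sin(37) = 2 * 0.601815 = 1.204 degrees

1.204 degrees


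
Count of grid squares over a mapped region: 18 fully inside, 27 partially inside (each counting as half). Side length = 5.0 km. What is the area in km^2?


effective squares = 18 + 27 * 0.5 = 31.5
area = 31.5 * 25.0 = 787.5 km^2

787.5 km^2


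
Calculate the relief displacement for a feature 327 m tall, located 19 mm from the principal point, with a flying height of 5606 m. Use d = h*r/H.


d = h * r / H = 327 * 19 / 5606 = 1.11 mm

1.11 mm


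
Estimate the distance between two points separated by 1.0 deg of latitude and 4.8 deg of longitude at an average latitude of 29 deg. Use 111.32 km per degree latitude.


dlat_km = 1.0 * 111.32 = 111.32
dlon_km = 4.8 * 111.32 * cos(29) ≈ 467.341
dist = sqrt(111.32^2 + 467.341^2) ≈ 480.4 km

480.4 km


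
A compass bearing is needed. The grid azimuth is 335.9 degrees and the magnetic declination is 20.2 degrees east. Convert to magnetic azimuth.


magnetic azimuth = grid azimuth - declination (east +ve)
mag_az = 335.9 - 20.2 = 315.7 degrees

315.7 degrees


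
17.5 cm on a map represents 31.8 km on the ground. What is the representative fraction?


ground = 31.8 km = 3180000 cm; RF denominator = ground / map = 3180000 / 17.5 ≈ 181714; RF = 1:181714

1:181714


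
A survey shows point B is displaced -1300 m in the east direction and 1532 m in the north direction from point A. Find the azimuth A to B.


az = atan2(-1300, 1532) = -40.3 deg
adjusted to 0-360: 319.7 degrees

319.7 degrees


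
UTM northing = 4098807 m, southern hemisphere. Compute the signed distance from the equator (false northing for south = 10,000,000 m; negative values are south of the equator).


For southern: actual = 4098807 - 10000000 = -5901193 m

-5901193 m


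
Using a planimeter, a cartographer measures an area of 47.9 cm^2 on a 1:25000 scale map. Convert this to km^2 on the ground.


ground_area = 47.9 * (25000/100)^2 = 2993750.0 m^2 = 2.99375 km^2 ≈ 2.994 km^2

2.994 km^2


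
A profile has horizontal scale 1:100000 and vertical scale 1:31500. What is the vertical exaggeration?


VE = horizontal_scale / vertical_scale = 100000 / 31500 ≈ 3.2

3.2x


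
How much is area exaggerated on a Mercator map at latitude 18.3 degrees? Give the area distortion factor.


area_distortion = 1/cos^2(18.3) = 1.109

1.109


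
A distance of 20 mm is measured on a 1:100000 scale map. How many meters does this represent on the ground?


ground = 20 mm * 100000 / 1000 = 2000.0 m

2000.0 m
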